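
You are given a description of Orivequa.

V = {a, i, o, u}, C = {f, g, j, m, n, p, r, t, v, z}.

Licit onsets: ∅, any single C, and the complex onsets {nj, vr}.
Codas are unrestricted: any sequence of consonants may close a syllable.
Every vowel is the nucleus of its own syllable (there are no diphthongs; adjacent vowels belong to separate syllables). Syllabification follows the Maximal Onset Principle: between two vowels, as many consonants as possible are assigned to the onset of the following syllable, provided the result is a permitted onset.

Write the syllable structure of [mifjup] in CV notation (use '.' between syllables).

Nuclei (vowels): i, u → 2 syllables.
Between /i/ (V1) and /u/ (V2): /fj/ — longest licit onset from the right is /j/, leaving /f/ as coda.
Putting it together: mif.jup.
Mapping each syllable to C/V: /mif/ → CVC, /jup/ → CVC.

CVC.CVC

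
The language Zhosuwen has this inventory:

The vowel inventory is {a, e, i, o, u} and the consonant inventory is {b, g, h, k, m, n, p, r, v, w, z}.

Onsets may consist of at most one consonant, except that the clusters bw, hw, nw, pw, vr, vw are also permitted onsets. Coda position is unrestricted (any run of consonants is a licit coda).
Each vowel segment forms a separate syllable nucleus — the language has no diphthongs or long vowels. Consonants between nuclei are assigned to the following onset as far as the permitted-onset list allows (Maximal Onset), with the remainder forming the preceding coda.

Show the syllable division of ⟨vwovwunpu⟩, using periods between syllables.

The vowels are o, u, u — 3 nuclei, so 3 syllables.
V1 /o/ – V2 /u/: /vw/ — entire cluster is a permitted onset → onset /vw/, coda ∅.
V2 /u/ – V3 /u/: cluster /np/ — the longest permitted-onset suffix is /p/; onset = /p/, preceding coda = /n/.

vwo.vwun.pu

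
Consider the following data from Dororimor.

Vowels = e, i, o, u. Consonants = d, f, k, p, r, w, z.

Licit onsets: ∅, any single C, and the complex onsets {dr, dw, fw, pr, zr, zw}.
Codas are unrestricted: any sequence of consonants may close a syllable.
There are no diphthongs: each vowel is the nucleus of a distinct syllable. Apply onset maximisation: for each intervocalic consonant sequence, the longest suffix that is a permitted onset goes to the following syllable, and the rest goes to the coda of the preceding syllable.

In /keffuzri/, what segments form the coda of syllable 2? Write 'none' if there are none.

Nuclei (vowels): e, u, i → 3 syllables.
/e…u/ gap (V1→V2): /ff/; trying suffixes from longest down, /f/ is the first permitted one, so coda /f/ | onset /f/.
/u…i/ gap (V2→V3): /zr/ is a licit onset in full, so it all attaches to the next syllable.
Putting it together: kef.fu.zri.
Syllable 2 is /fu/: onset /f/, nucleus /u/, coda ∅.

none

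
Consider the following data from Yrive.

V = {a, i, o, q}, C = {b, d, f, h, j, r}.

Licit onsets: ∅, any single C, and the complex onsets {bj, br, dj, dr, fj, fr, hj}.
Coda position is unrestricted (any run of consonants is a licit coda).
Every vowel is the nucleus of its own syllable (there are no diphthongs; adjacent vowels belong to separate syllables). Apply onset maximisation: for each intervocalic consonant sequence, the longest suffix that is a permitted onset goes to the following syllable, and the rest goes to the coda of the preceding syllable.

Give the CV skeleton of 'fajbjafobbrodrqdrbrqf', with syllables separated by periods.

The vowels are a, a, o, o, q, q — 6 nuclei, so 6 syllables.
σ1/σ2 boundary: cluster /jbj/ — the longest permitted-onset suffix is /bj/; onset = /bj/, preceding coda = /j/.
σ2/σ3 boundary: /f/ → onset of the next syllable (single consonants are always licit onsets).
σ3/σ4 boundary: /bbr/ splits as /b/ + /br/ (/br/ is the longest suffix that is a licit onset).
σ4/σ5 boundary: cluster /dr/ — /dr/ is itself a permitted onset, so the whole cluster goes right; preceding coda = ∅.
σ5/σ6 boundary: cluster /drbr/ — the longest permitted-onset suffix is /br/; onset = /br/, preceding coda = /dr/.
Putting it together: faj.bja.fob.bro.drqdr.brqf.
Mapping each syllable to C/V: /faj/ → CVC, /bja/ → CCV, /fob/ → CVC, /bro/ → CCV, /drqdr/ → CCVCC, /brqf/ → CCVC.

CVC.CCV.CVC.CCV.CCVCC.CCVC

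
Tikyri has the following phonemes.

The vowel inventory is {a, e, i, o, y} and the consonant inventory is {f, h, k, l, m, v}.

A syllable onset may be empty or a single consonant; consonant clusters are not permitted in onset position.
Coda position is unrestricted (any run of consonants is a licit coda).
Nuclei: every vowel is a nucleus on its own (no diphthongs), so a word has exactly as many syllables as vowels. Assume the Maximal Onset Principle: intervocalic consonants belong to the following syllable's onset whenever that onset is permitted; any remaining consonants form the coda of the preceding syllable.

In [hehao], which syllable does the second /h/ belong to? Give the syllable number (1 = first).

Nuclei (vowels): e, a, o → 3 syllables.
σ1/σ2 boundary: just /h/ — single C goes to the following onset.
σ2/σ3 boundary: nothing intervenes; syllable break is V.V.
Syllabification: he.ha.o.
The second /h/ is in the onset of syllable 2 (/ha/).

2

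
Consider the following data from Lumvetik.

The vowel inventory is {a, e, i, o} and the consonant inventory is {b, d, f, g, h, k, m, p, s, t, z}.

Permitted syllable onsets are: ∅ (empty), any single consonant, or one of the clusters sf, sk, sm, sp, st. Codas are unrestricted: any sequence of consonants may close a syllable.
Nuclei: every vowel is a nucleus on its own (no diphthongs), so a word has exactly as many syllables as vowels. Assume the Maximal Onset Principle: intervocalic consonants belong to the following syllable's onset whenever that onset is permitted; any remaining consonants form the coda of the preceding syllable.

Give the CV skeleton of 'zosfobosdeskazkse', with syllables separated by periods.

CV.CCV.CVC.CV.CCVCC.CV

The vowels are o, o, o, e, a, e — 6 nuclei, so 6 syllables.
V1 /o/ – V2 /o/: cluster /sf/ — /sf/ is itself a permitted onset, so the whole cluster goes right; preceding coda = ∅.
V2 /o/ – V3 /o/: /b/ → onset of the next syllable (single consonants are always licit onsets).
V3 /o/ – V4 /e/: /sd/ — longest licit onset from the right is /d/, leaving /s/ as coda.
V4 /e/ – V5 /a/: /sk/ is a licit onset in full, so it all attaches to the next syllable.
V5 /a/ – V6 /e/: cluster /zks/ — the longest permitted-onset suffix is /s/; onset = /s/, preceding coda = /zk/.
Putting it together: zo.sfo.bos.de.skazk.se.
Mapping each syllable to C/V: /zo/ → CV, /sfo/ → CCV, /bos/ → CVC, /de/ → CV, /skazk/ → CCVCC, /se/ → CV.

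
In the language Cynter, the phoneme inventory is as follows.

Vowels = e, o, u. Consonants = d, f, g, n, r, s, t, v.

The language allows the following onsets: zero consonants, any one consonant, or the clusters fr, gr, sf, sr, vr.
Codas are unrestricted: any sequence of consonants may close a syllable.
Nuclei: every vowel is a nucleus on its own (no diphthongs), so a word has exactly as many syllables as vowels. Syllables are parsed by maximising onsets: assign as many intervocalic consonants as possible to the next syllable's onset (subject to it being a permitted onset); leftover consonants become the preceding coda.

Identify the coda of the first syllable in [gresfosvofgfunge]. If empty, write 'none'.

The vowels are e, o, o, u, e — 5 nuclei, so 5 syllables.
Between /e/ (V1) and /o/ (V2): cluster /sf/ — /sf/ is itself a permitted onset, so the whole cluster goes right; preceding coda = ∅.
Between /o/ (V2) and /o/ (V3): /sv/ splits as /s/ + /v/ (/v/ is the longest suffix that is a licit onset).
Between /o/ (V3) and /u/ (V4): /fgf/; trying suffixes from longest down, /f/ is the first permitted one, so coda /fg/ | onset /f/.
Between /u/ (V4) and /e/ (V5): /ng/; trying suffixes from longest down, /g/ is the first permitted one, so coda /n/ | onset /g/.
Putting it together: gre.sfos.vofg.fun.ge.
Syllable 1 is /gre/: onset /gr/, nucleus /e/, coda ∅.

none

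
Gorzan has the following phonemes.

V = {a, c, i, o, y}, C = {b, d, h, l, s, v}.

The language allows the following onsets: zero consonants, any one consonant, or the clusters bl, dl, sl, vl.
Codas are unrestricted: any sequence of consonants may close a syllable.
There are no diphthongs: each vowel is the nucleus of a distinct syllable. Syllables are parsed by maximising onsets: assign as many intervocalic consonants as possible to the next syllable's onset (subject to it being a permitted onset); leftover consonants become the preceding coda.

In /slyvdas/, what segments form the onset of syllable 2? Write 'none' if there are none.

Vowels present: y, a; each is a nucleus, giving 2 syllables.
Between /y/ (V1) and /a/ (V2): /vd/ — longest licit onset from the right is /d/, leaving /v/ as coda.
So the parse is slyv.das.
Syllable 2 is /das/: onset /d/, nucleus /a/, coda /s/.

d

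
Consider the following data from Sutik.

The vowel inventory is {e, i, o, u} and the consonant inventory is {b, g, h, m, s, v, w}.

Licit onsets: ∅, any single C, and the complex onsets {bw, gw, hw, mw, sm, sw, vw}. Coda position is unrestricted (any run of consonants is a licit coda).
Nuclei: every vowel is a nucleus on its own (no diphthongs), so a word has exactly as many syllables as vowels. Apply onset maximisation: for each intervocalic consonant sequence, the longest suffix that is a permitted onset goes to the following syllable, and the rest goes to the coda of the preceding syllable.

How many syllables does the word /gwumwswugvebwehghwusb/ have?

The vowels are u, u, e, e, u — 5 nuclei, so 5 syllables.

5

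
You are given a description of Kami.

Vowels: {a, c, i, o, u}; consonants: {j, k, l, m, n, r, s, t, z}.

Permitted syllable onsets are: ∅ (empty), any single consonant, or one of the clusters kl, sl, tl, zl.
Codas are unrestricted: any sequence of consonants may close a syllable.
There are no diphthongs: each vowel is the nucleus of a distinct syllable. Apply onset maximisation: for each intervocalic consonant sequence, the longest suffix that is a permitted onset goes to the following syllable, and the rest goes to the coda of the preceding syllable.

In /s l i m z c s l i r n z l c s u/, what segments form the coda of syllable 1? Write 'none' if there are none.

m

Nuclei (vowels): i, c, i, c, u → 5 syllables.
Between /i/ (V1) and /c/ (V2): /mz/ splits as /m/ + /z/ (/z/ is the longest suffix that is a licit onset).
Between /c/ (V2) and /i/ (V3): /sl/ is a licit onset in full, so it all attaches to the next syllable.
Between /i/ (V3) and /c/ (V4): /rnzl/ — longest licit onset from the right is /zl/, leaving /rn/ as coda.
Between /c/ (V4) and /u/ (V5): just /s/ — single C goes to the following onset.
Syllabification: slim.zc.slirn.zlc.su.
Syllable 1 is /slim/: onset /sl/, nucleus /i/, coda /m/.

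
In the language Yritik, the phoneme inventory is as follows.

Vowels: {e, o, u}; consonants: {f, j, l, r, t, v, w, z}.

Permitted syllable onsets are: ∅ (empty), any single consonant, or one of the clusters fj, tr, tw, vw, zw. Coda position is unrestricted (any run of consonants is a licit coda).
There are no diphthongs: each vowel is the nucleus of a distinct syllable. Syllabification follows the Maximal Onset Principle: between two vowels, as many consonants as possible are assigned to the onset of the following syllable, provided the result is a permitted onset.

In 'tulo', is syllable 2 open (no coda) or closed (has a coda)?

The vowels are u, o — 2 nuclei, so 2 syllables.
V1 /u/ – V2 /o/: /l/ is a single consonant, so it becomes the next onset.
Syllabification: tu.lo.
Syllable 2 is /lo/; it ends in its nucleus with no coda, so it is open.

open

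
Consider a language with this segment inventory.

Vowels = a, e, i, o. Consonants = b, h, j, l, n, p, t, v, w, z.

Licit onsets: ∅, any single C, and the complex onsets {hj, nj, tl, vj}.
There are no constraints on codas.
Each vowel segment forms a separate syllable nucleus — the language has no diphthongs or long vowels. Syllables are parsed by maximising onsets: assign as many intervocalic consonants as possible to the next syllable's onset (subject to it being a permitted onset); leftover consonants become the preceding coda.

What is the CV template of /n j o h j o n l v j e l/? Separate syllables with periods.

CCV.CCVCC.CCVC

The vowels are o, o, e — 3 nuclei, so 3 syllables.
/o…o/ gap (V1→V2): /hj/ — entire cluster is a permitted onset → onset /hj/, coda ∅.
/o…e/ gap (V2→V3): /nlvj/ splits as /nl/ + /vj/ (/vj/ is the longest suffix that is a licit onset).
Syllabification: njo.hjonl.vjel.
Mapping each syllable to C/V: /njo/ → CCV, /hjonl/ → CCVCC, /vjel/ → CCVC.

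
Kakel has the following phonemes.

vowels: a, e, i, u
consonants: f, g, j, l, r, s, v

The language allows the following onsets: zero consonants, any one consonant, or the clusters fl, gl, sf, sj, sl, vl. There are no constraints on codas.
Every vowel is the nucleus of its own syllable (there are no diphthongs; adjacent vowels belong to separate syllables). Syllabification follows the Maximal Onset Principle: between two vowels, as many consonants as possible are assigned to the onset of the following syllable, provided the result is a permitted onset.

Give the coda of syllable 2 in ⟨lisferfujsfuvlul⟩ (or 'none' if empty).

r

Vowels present: i, e, u, u, u; each is a nucleus, giving 5 syllables.
V1 /i/ – V2 /e/: /sf/ — entire cluster is a permitted onset → onset /sf/, coda ∅.
V2 /e/ – V3 /u/: cluster /rf/ — the longest permitted-onset suffix is /f/; onset = /f/, preceding coda = /r/.
V3 /u/ – V4 /u/: /jsf/ — longest licit onset from the right is /sf/, leaving /j/ as coda.
V4 /u/ – V5 /u/: cluster /vl/ — /vl/ is itself a permitted onset, so the whole cluster goes right; preceding coda = ∅.
Result: li.sfer.fuj.sfu.vlul.
Syllable 2 is /sfer/: onset /sf/, nucleus /e/, coda /r/.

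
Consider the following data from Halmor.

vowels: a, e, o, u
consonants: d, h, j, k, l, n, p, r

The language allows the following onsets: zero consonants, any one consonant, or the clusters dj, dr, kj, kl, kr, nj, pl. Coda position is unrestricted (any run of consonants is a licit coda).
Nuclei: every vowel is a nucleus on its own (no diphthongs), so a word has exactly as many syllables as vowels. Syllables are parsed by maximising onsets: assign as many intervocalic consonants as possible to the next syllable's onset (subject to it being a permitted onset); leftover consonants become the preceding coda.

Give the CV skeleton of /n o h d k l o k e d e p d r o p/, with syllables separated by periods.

Vowels present: o, o, e, e, o; each is a nucleus, giving 5 syllables.
σ1/σ2 boundary: /hdkl/ splits as /hd/ + /kl/ (/kl/ is the longest suffix that is a licit onset).
σ2/σ3 boundary: just /k/ — single C goes to the following onset.
σ3/σ4 boundary: /d/ is a single consonant, so it becomes the next onset.
σ4/σ5 boundary: /pdr/ splits as /p/ + /dr/ (/dr/ is the longest suffix that is a licit onset).
Result: nohd.klo.ke.dep.drop.
Mapping each syllable to C/V: /nohd/ → CVCC, /klo/ → CCV, /ke/ → CV, /dep/ → CVC, /drop/ → CCVC.

CVCC.CCV.CV.CVC.CCVC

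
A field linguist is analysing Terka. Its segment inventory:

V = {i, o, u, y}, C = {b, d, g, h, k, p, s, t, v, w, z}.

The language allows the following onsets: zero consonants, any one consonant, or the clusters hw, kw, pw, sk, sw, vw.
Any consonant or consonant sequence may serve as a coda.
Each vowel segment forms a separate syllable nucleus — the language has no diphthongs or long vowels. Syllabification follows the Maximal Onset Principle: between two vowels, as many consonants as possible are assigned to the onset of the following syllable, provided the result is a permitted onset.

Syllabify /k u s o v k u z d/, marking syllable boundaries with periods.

ku.sov.kuzd

Nuclei (vowels): u, o, u → 3 syllables.
V1 /u/ – V2 /o/: /s/ → onset of the next syllable (single consonants are always licit onsets).
V2 /o/ – V3 /u/: /vk/; trying suffixes from longest down, /k/ is the first permitted one, so coda /v/ | onset /k/.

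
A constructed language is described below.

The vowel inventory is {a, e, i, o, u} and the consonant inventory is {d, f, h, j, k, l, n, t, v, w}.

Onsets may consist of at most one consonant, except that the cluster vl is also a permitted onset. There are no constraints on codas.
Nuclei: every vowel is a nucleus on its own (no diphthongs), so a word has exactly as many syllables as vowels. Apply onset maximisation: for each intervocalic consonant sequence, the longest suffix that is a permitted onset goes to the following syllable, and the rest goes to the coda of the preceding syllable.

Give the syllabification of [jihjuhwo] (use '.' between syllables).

The vowels are i, u, o — 3 nuclei, so 3 syllables.
Between /i/ (V1) and /u/ (V2): /hj/ splits as /h/ + /j/ (/j/ is the longest suffix that is a licit onset).
Between /u/ (V2) and /o/ (V3): /hw/; trying suffixes from longest down, /w/ is the first permitted one, so coda /h/ | onset /w/.

jih.juh.wo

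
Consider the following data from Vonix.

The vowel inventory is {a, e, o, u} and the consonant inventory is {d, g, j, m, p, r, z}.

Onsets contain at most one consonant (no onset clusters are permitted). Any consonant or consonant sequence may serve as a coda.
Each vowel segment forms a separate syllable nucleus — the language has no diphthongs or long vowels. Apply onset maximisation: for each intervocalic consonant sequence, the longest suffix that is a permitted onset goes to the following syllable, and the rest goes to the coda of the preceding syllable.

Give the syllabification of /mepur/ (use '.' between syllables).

Nuclei (vowels): e, u → 2 syllables.
/e…u/ gap (V1→V2): /p/ → onset of the next syllable (single consonants are always licit onsets).

me.pur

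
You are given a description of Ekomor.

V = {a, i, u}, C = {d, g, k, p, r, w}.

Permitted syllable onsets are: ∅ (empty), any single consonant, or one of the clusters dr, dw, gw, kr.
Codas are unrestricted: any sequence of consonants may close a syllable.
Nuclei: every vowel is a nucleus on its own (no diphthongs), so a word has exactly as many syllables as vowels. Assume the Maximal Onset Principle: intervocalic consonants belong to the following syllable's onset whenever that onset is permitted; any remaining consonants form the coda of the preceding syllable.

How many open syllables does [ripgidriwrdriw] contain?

The vowels are i, i, i, i — 4 nuclei, so 4 syllables.
Between /i/ (V1) and /i/ (V2): /pg/ — longest licit onset from the right is /g/, leaving /p/ as coda.
Between /i/ (V2) and /i/ (V3): /dr/ — entire cluster is a permitted onset → onset /dr/, coda ∅.
Between /i/ (V3) and /i/ (V4): /wrdr/ — longest licit onset from the right is /dr/, leaving /wr/ as coda.
Result: rip.gi.driwr.driw.
Classifying each syllable: /rip/ (closed), /gi/ (open), /driwr/ (closed), /driw/ (closed).
Open syllables: 1.

1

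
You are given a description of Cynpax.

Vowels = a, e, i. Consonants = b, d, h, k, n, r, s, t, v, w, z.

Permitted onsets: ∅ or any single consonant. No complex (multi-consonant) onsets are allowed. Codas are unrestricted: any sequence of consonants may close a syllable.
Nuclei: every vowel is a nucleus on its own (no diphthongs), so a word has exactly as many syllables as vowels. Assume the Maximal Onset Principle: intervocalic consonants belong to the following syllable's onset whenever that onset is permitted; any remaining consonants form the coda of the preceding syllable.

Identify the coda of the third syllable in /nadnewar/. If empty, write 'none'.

r

Nuclei (vowels): a, e, a → 3 syllables.
V1 /a/ – V2 /e/: cluster /dn/ — the longest permitted-onset suffix is /n/; onset = /n/, preceding coda = /d/.
V2 /e/ – V3 /a/: /w/ is a single consonant, so it becomes the next onset.
So the parse is nad.ne.war.
Syllable 3 is /war/: onset /w/, nucleus /a/, coda /r/.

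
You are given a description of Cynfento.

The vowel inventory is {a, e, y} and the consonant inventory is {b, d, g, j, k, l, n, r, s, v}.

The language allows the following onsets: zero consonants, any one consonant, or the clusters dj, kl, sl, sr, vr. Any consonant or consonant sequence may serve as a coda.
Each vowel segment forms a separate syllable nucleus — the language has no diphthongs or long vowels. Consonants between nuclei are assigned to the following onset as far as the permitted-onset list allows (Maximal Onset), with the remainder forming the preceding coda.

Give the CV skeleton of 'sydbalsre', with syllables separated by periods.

Vowels present: y, a, e; each is a nucleus, giving 3 syllables.
σ1/σ2 boundary: cluster /db/ — the longest permitted-onset suffix is /b/; onset = /b/, preceding coda = /d/.
σ2/σ3 boundary: /lsr/ — longest licit onset from the right is /sr/, leaving /l/ as coda.
Syllabification: syd.bal.sre.
Mapping each syllable to C/V: /syd/ → CVC, /bal/ → CVC, /sre/ → CCV.

CVC.CVC.CCV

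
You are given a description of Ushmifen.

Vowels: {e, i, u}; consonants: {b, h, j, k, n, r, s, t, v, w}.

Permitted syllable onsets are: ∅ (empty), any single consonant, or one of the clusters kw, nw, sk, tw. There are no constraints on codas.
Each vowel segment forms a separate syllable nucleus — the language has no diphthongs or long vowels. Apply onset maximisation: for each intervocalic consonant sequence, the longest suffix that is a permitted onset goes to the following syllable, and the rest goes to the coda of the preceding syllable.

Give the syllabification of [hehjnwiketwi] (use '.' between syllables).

hehj.nwi.ke.twi

Nuclei (vowels): e, i, e, i → 4 syllables.
V1 /e/ – V2 /i/: /hjnw/; trying suffixes from longest down, /nw/ is the first permitted one, so coda /hj/ | onset /nw/.
V2 /i/ – V3 /e/: /k/ → onset of the next syllable (single consonants are always licit onsets).
V3 /e/ – V4 /i/: /tw/ — entire cluster is a permitted onset → onset /tw/, coda ∅.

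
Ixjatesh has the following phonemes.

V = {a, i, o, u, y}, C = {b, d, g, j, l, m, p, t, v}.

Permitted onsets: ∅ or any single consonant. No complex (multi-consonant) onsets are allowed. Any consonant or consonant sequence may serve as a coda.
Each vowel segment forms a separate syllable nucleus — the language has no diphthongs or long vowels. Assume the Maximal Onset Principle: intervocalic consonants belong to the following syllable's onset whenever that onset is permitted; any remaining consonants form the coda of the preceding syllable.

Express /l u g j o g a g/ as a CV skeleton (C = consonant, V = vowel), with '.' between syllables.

CVC.CV.CVC

Nuclei (vowels): u, o, a → 3 syllables.
σ1/σ2 boundary: /gj/; trying suffixes from longest down, /j/ is the first permitted one, so coda /g/ | onset /j/.
σ2/σ3 boundary: /g/ → onset of the next syllable (single consonants are always licit onsets).
Result: lug.jo.gag.
Mapping each syllable to C/V: /lug/ → CVC, /jo/ → CV, /gag/ → CVC.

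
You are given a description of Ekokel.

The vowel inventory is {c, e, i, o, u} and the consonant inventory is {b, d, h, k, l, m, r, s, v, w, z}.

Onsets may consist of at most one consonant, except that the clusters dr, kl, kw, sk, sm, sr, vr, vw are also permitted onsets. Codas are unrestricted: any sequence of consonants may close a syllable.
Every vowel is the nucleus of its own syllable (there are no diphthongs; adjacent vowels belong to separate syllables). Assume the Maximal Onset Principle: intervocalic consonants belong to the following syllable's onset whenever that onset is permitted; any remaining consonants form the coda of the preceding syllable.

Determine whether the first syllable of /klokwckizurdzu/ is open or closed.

Nuclei (vowels): o, c, i, u, u → 5 syllables.
/o…c/ gap (V1→V2): /kw/ — entire cluster is a permitted onset → onset /kw/, coda ∅.
/c…i/ gap (V2→V3): /k/ → onset of the next syllable (single consonants are always licit onsets).
/i…u/ gap (V3→V4): just /z/ — single C goes to the following onset.
/u…u/ gap (V4→V5): /rdz/; trying suffixes from longest down, /z/ is the first permitted one, so coda /rd/ | onset /z/.
Syllabification: klo.kwc.ki.zurd.zu.
Syllable 1 is /klo/; it ends in its nucleus with no coda, so it is open.

open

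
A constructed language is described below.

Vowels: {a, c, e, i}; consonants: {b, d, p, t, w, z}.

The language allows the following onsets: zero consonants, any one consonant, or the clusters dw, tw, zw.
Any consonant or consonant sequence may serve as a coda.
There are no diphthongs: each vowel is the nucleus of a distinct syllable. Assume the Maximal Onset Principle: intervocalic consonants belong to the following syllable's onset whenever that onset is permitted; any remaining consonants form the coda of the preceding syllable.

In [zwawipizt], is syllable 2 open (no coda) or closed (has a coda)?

open

The vowels are a, i, i — 3 nuclei, so 3 syllables.
Between /a/ (V1) and /i/ (V2): /w/ is a single consonant, so it becomes the next onset.
Between /i/ (V2) and /i/ (V3): /p/ → onset of the next syllable (single consonants are always licit onsets).
Result: zwa.wi.pizt.
Syllable 2 is /wi/; it ends in its nucleus with no coda, so it is open.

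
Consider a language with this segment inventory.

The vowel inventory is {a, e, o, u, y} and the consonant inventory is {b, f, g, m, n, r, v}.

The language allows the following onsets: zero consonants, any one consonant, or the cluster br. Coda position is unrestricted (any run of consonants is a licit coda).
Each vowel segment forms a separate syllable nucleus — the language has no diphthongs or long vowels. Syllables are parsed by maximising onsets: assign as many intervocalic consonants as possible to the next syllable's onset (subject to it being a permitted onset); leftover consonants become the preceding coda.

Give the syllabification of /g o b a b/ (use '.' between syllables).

The vowels are o, a — 2 nuclei, so 2 syllables.
Between /o/ (V1) and /a/ (V2): /b/ → onset of the next syllable (single consonants are always licit onsets).

go.bab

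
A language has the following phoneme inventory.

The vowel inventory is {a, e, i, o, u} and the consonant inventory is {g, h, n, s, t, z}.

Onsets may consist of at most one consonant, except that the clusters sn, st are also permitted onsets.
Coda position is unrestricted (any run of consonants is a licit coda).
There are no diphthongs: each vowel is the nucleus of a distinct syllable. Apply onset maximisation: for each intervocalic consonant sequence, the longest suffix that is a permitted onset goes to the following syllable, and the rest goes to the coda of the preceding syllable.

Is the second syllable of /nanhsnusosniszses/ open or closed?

The vowels are a, u, o, i, e — 5 nuclei, so 5 syllables.
/a…u/ gap (V1→V2): cluster /nhsn/ — the longest permitted-onset suffix is /sn/; onset = /sn/, preceding coda = /nh/.
/u…o/ gap (V2→V3): /s/ is a single consonant, so it becomes the next onset.
/o…i/ gap (V3→V4): /sn/ is a licit onset in full, so it all attaches to the next syllable.
/i…e/ gap (V4→V5): /szs/ splits as /sz/ + /s/ (/s/ is the longest suffix that is a licit onset).
So the parse is nanh.snu.so.snisz.ses.
Syllable 2 is /snu/; it ends in its nucleus with no coda, so it is open.

open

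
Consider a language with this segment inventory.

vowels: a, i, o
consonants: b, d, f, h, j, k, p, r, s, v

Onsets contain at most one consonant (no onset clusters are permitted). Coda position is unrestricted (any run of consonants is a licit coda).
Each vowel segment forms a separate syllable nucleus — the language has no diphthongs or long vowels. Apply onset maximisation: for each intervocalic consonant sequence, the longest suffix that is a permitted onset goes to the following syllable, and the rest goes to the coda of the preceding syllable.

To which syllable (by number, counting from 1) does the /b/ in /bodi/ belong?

1

Nuclei (vowels): o, i → 2 syllables.
σ1/σ2 boundary: just /d/ — single C goes to the following onset.
So the parse is bo.di.
The /b/ is in the onset of syllable 1 (/bo/).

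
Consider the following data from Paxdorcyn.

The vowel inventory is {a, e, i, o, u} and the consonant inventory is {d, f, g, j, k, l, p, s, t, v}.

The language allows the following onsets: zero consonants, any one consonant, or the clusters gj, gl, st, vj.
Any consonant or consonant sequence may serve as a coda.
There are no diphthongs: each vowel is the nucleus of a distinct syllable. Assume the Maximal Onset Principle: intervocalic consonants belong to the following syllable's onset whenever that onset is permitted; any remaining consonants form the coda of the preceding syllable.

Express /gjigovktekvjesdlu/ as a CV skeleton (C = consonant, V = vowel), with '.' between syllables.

CCV.CVCC.CVC.CCVCC.CV

The vowels are i, o, e, e, u — 5 nuclei, so 5 syllables.
/i…o/ gap (V1→V2): just /g/ — single C goes to the following onset.
/o…e/ gap (V2→V3): /vkt/ — longest licit onset from the right is /t/, leaving /vk/ as coda.
/e…e/ gap (V3→V4): /kvj/ splits as /k/ + /vj/ (/vj/ is the longest suffix that is a licit onset).
/e…u/ gap (V4→V5): /sdl/ splits as /sd/ + /l/ (/l/ is the longest suffix that is a licit onset).
Putting it together: gji.govk.tek.vjesd.lu.
Mapping each syllable to C/V: /gji/ → CCV, /govk/ → CVCC, /tek/ → CVC, /vjesd/ → CCVCC, /lu/ → CV.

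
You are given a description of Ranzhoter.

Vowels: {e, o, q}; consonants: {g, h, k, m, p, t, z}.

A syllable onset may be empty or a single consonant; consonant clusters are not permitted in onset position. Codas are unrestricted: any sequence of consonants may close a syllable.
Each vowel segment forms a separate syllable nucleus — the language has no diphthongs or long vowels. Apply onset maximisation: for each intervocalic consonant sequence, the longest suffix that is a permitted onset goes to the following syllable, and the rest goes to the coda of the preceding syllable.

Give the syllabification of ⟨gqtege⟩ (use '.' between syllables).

gq.te.ge

Vowels present: q, e, e; each is a nucleus, giving 3 syllables.
V1 /q/ – V2 /e/: /t/ → onset of the next syllable (single consonants are always licit onsets).
V2 /e/ – V3 /e/: /g/ is a single consonant, so it becomes the next onset.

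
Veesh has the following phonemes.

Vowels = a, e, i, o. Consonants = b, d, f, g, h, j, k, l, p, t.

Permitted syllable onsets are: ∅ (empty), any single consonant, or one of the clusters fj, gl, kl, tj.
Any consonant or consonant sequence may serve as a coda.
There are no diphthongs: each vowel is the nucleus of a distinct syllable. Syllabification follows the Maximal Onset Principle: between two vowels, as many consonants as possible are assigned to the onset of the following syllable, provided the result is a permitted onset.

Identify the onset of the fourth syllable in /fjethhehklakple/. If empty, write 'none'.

Vowels present: e, e, a, e; each is a nucleus, giving 4 syllables.
σ1/σ2 boundary: /thh/ — longest licit onset from the right is /h/, leaving /th/ as coda.
σ2/σ3 boundary: cluster /hkl/ — the longest permitted-onset suffix is /kl/; onset = /kl/, preceding coda = /h/.
σ3/σ4 boundary: cluster /kpl/ — the longest permitted-onset suffix is /l/; onset = /l/, preceding coda = /kp/.
So the parse is fjeth.heh.klakp.le.
Syllable 4 is /le/: onset /l/, nucleus /e/, coda ∅.

l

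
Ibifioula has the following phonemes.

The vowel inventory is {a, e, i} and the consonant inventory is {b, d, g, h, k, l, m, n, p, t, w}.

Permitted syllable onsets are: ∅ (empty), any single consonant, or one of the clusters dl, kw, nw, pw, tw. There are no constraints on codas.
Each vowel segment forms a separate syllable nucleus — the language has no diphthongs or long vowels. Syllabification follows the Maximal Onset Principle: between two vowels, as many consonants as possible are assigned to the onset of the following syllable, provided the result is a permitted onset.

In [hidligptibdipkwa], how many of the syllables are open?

Vowels present: i, i, i, i, a; each is a nucleus, giving 5 syllables.
/i…i/ gap (V1→V2): /dl/ — entire cluster is a permitted onset → onset /dl/, coda ∅.
/i…i/ gap (V2→V3): /gpt/; trying suffixes from longest down, /t/ is the first permitted one, so coda /gp/ | onset /t/.
/i…i/ gap (V3→V4): cluster /bd/ — the longest permitted-onset suffix is /d/; onset = /d/, preceding coda = /b/.
/i…a/ gap (V4→V5): /pkw/ — longest licit onset from the right is /kw/, leaving /p/ as coda.
Putting it together: hi.dligp.tib.dip.kwa.
Classifying each syllable: /hi/ (open), /dligp/ (closed), /tib/ (closed), /dip/ (closed), /kwa/ (open).
Open syllables: 2.

2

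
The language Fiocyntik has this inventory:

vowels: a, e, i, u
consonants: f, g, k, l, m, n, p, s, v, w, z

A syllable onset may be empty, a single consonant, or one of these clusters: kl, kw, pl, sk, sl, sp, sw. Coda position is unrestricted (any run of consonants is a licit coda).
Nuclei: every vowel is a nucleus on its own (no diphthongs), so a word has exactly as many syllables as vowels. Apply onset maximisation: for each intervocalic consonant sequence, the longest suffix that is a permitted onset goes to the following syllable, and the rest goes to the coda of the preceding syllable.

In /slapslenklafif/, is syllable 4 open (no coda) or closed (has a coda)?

Vowels present: a, e, a, i; each is a nucleus, giving 4 syllables.
/a…e/ gap (V1→V2): /psl/ splits as /p/ + /sl/ (/sl/ is the longest suffix that is a licit onset).
/e…a/ gap (V2→V3): cluster /nkl/ — the longest permitted-onset suffix is /kl/; onset = /kl/, preceding coda = /n/.
/a…i/ gap (V3→V4): just /f/ — single C goes to the following onset.
Result: slap.slen.kla.fif.
Syllable 4 is /fif/ with coda /f/, so it is closed.

closed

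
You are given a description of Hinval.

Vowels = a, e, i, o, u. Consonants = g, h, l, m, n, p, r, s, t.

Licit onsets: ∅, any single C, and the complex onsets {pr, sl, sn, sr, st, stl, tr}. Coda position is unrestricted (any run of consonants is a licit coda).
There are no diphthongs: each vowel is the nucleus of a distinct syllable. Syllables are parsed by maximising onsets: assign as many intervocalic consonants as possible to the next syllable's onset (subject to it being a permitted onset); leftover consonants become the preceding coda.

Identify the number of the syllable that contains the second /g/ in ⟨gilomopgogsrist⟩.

The vowels are i, o, o, o, i — 5 nuclei, so 5 syllables.
V1 /i/ – V2 /o/: /l/ → onset of the next syllable (single consonants are always licit onsets).
V2 /o/ – V3 /o/: /m/ → onset of the next syllable (single consonants are always licit onsets).
V3 /o/ – V4 /o/: /pg/ — longest licit onset from the right is /g/, leaving /p/ as coda.
V4 /o/ – V5 /i/: /gsr/ — longest licit onset from the right is /sr/, leaving /g/ as coda.
Result: gi.lo.mop.gog.srist.
The second /g/ is in the onset of syllable 4 (/gog/).

4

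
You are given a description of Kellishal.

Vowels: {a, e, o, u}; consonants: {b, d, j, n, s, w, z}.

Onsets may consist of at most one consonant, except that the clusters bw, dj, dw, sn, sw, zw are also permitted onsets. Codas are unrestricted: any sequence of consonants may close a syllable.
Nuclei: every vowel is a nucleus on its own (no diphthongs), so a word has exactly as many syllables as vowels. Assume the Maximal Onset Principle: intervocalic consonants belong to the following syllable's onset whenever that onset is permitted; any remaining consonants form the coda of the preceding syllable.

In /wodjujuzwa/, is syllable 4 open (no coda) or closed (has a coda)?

The vowels are o, u, u, a — 4 nuclei, so 4 syllables.
/o…u/ gap (V1→V2): cluster /dj/ — /dj/ is itself a permitted onset, so the whole cluster goes right; preceding coda = ∅.
/u…u/ gap (V2→V3): just /j/ — single C goes to the following onset.
/u…a/ gap (V3→V4): /zw/ — entire cluster is a permitted onset → onset /zw/, coda ∅.
So the parse is wo.dju.ju.zwa.
Syllable 4 is /zwa/; it ends in its nucleus with no coda, so it is open.

open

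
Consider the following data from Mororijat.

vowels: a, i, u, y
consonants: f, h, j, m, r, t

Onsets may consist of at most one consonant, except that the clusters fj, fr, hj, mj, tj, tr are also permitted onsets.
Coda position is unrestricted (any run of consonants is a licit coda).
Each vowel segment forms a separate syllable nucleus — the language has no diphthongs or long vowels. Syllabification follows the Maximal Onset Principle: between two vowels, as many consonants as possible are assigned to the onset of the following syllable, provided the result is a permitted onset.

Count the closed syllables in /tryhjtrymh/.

2

Vowels present: y, y; each is a nucleus, giving 2 syllables.
σ1/σ2 boundary: /hjtr/; trying suffixes from longest down, /tr/ is the first permitted one, so coda /hj/ | onset /tr/.
Syllabification: tryhj.trymh.
Classifying each syllable: /tryhj/ (closed), /trymh/ (closed).
Closed syllables: 2.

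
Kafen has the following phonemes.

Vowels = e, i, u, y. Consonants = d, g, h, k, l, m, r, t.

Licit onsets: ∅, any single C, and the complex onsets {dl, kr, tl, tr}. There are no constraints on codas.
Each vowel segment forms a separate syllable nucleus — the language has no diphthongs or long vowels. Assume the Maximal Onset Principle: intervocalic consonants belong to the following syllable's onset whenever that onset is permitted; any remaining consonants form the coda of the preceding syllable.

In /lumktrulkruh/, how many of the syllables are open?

0

Nuclei (vowels): u, u, u → 3 syllables.
σ1/σ2 boundary: cluster /mktr/ — the longest permitted-onset suffix is /tr/; onset = /tr/, preceding coda = /mk/.
σ2/σ3 boundary: cluster /lkr/ — the longest permitted-onset suffix is /kr/; onset = /kr/, preceding coda = /l/.
Result: lumk.trul.kruh.
Classifying each syllable: /lumk/ (closed), /trul/ (closed), /kruh/ (closed).
Open syllables: 0.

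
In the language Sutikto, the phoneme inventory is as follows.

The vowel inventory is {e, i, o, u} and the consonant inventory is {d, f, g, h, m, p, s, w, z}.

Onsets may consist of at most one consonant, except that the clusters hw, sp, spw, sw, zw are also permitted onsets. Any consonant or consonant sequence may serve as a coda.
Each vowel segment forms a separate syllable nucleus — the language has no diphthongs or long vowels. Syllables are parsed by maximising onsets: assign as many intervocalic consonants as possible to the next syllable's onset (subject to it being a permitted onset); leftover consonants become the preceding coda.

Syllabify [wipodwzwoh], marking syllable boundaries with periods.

Vowels present: i, o, o; each is a nucleus, giving 3 syllables.
σ1/σ2 boundary: /p/ is a single consonant, so it becomes the next onset.
σ2/σ3 boundary: /dwzw/ — longest licit onset from the right is /zw/, leaving /dw/ as coda.

wi.podw.zwoh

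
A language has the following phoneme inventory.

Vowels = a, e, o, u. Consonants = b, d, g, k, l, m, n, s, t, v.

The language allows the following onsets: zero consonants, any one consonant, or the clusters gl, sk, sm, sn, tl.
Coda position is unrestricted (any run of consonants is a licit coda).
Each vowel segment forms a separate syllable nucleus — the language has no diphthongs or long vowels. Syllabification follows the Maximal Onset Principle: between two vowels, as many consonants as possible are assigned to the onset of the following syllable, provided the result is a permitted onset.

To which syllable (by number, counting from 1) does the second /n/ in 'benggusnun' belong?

The vowels are e, u, u — 3 nuclei, so 3 syllables.
/e…u/ gap (V1→V2): /ngg/ — longest licit onset from the right is /g/, leaving /ng/ as coda.
/u…u/ gap (V2→V3): /sn/ — entire cluster is a permitted onset → onset /sn/, coda ∅.
Syllabification: beng.gu.snun.
The second /n/ is in the onset of syllable 3 (/snun/).

3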